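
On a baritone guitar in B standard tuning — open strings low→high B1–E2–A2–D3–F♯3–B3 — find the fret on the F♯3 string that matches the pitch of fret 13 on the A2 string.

4

Fret 13 on A2 is MIDI 45 + 13 = 58 (A♯3). On the F♯3 string (open MIDI 54), that pitch is 58 − 54 = fret 4.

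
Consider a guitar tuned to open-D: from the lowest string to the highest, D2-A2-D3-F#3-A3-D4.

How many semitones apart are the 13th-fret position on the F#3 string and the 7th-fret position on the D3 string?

10 semitones

F#3 at fret 13 → G4 (MIDI 67); D3 at fret 7 → A3 (MIDI 57).
67 − 57 = 10, so the two pitches are 10 semitones apart, with G4 the higher.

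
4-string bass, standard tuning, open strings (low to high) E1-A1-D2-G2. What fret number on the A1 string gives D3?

D3 is 17 semitones above the open A1 (A–A#–B–C–…–C–C#–D), so it sits at fret 17.

17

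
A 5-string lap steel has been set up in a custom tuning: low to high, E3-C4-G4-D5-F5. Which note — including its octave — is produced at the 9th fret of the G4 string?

Each fret is one semitone, so G4 + 9 = E5.

E5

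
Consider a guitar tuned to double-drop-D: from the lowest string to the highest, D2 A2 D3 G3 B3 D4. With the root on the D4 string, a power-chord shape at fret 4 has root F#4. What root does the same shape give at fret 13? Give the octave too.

D#5

Moving from fret 4 to fret 13 shifts the root by 9 semitones.
F#4 up 9 semitones is D#5.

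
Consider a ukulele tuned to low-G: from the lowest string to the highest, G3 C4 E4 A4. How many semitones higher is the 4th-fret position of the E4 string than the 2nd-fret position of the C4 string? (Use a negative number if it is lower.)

E4 at fret 4 → G♯4 (MIDI 68); C4 at fret 2 → D4 (MIDI 62).
68 − 62 = 6, so the two pitches are 6 semitones apart.

6 semitones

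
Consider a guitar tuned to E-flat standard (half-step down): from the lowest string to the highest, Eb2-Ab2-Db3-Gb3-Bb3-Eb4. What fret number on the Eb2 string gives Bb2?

7

Bb2 is 7 semitones above the open Eb2 (Eb–E–F–Gb–G–Ab–A–Bb), so it sits at fret 7.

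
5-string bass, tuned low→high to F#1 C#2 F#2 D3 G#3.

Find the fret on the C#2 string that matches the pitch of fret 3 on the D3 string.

16

D3 at fret 3 is D3 + 3 semitones = F3.
The open C#2 string is 13 semitones below the open D3, so the same pitch on the C#2 string lies at fret 3 + 13 = 16.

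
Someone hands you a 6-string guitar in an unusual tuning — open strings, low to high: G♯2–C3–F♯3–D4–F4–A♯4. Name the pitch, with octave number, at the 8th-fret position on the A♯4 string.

Each fret is one semitone, so A♯4 + 8 = F♯5.

F♯5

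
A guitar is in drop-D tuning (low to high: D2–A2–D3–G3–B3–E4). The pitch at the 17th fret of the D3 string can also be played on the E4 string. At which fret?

3

Fret 17 on D3 is MIDI 50 + 17 = 67 (G4). On the E4 string (open MIDI 64), that pitch is 67 − 64 = fret 3.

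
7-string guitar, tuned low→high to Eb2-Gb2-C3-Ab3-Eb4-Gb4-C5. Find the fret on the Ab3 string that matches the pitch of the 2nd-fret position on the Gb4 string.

Gb4 at fret 2 is Gb4 + 2 semitones = Ab4.
The open Ab3 string is 10 semitones below the open Gb4, so the same pitch on the Ab3 string lies at fret 2 + 10 = 12.

12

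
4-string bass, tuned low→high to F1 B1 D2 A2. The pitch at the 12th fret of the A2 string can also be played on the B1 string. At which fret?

22

A2 at fret 12 is A2 + 12 semitones = A3.
The open B1 string is 10 semitones below the open A2, so the same pitch on the B1 string lies at fret 12 + 10 = 22.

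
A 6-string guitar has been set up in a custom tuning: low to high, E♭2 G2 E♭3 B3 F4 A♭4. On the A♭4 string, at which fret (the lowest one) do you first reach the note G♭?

10

From A♭4, count semitones up the chromatic scale until reaching G♭: Ab–A–Bb–B–…–E–F–Gb — 10 steps.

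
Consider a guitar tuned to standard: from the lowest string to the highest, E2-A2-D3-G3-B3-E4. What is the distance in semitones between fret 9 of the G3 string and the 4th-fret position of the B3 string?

1 semitone

G3 at fret 9 → E4 (MIDI 64); B3 at fret 4 → D#4 (MIDI 63).
64 − 63 = 1, so the two pitches are 1 semitone apart, with E4 the higher.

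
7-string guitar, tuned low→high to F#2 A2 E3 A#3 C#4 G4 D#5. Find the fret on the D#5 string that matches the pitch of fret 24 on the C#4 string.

C#4 at fret 24 is C#4 + 24 semitones = C#6.
The open D#5 string is 14 semitones above the open C#4, so the same pitch on the D#5 string lies at fret 24 − 14 = 10.

10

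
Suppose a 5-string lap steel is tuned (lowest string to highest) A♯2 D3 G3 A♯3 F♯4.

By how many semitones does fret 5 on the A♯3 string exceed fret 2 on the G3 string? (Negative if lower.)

6 semitones

A♯3 at fret 5 → D♯4 (MIDI 63); G3 at fret 2 → A3 (MIDI 57).
63 − 57 = 6, so the two pitches are 6 semitones apart.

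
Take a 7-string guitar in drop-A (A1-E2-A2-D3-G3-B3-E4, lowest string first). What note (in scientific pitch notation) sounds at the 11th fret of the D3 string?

Each fret is one semitone, so D3 + 11 = C#4.
(Equivalently spelled Db4.)

C#4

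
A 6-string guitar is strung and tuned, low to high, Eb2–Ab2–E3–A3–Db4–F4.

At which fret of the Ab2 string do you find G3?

11

G3 is 11 semitones above the open Ab2 (Ab–A–Bb–B–…–F–Gb–G), so it sits at fret 11.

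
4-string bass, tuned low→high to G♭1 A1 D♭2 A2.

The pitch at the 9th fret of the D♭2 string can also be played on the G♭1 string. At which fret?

D♭2 at fret 9 is D♭2 + 9 semitones = B♭2.
The open G♭1 string is 7 semitones below the open D♭2, so the same pitch on the G♭1 string lies at fret 9 + 7 = 16.

16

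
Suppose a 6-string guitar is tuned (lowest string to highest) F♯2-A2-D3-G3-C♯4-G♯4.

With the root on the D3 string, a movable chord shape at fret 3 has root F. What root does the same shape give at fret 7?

A

Moving from fret 3 to fret 7 shifts the root by 4 semitones.
F up 4 semitones is A.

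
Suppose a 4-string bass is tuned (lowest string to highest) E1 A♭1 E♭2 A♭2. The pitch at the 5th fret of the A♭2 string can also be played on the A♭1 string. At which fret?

17

A♭2 at fret 5 is A♭2 + 5 semitones = D♭3.
The open A♭1 string is 12 semitones below the open A♭2, so the same pitch on the A♭1 string lies at fret 5 + 12 = 17.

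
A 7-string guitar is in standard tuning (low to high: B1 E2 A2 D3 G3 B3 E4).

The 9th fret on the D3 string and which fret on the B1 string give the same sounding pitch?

24

Fret 9 on D3 is MIDI 50 + 9 = 59 (B3). On the B1 string (open MIDI 35), that pitch is 59 − 35 = fret 24.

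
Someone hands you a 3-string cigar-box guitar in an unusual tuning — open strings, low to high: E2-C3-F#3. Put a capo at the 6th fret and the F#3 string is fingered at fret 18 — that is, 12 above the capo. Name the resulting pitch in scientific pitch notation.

The capo raises the open F#3 by 6 semitones to C4; fretting 12 more gives F#3 + 6 + 12 = F#3 + 18 semitones = C5.

C5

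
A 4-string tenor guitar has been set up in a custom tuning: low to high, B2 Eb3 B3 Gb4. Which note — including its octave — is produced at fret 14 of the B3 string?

Db5

Each fret is one semitone, so B3 + 14 = Db5.
(Equivalently spelled C#5.)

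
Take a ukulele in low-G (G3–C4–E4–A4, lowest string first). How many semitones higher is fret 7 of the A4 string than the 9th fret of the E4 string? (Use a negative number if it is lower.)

A4 at fret 7 → E5 (MIDI 76); E4 at fret 9 → C♯5 (MIDI 73).
76 − 73 = 3, so the two pitches are 3 semitones apart.

3 semitones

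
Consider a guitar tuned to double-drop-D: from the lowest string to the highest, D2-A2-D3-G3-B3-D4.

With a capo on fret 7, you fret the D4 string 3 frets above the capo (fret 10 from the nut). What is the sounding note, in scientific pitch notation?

The capo raises the open D4 by 7 semitones to A4; fretting 3 more gives D4 + 7 + 3 = D4 + 10 semitones = C5.

C5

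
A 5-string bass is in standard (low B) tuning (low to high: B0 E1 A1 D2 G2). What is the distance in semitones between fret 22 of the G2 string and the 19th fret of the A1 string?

13 semitones

G2 at fret 22 → F4 (MIDI 65); A1 at fret 19 → E3 (MIDI 52).
65 − 52 = 13, so the two pitches are 13 semitones apart, with F4 the higher.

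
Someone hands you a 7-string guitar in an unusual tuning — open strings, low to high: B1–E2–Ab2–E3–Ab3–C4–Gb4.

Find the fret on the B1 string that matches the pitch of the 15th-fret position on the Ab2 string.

Ab2 at fret 15 is Ab2 + 15 semitones = B3.
The open B1 string is 9 semitones below the open Ab2, so the same pitch on the B1 string lies at fret 15 + 9 = 24.

24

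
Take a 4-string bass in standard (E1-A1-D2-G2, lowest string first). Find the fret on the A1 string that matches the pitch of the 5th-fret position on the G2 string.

15

G2 at fret 5 is G2 + 5 semitones = C3.
The open A1 string is 10 semitones below the open G2, so the same pitch on the A1 string lies at fret 5 + 10 = 15.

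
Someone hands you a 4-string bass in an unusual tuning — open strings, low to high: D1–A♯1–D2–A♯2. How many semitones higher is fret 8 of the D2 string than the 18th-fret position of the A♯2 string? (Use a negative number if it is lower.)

D2 at fret 8 → A♯2 (MIDI 46); A♯2 at fret 18 → E4 (MIDI 64).
46 − 64 = -18, so the two pitches are 18 semitones apart.

-18 semitones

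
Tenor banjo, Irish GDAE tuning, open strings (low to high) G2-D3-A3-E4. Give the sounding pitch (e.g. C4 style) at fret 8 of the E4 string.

C5

Each fret is one semitone, so E4 + 8 = C5.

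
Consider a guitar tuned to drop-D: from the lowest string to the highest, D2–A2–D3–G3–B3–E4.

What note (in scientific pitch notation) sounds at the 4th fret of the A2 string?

The open A2 string plus 4 semitones: A–A#–B–C–C#.
The walk passes from B into C once, so the octave number goes from 2 to 3.
(Equivalently spelled D♭3.)

C♯3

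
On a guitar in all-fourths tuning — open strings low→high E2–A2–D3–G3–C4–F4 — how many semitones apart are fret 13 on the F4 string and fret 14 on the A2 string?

19 semitones

F4 at fret 13 → F♯5 (MIDI 78); A2 at fret 14 → B3 (MIDI 59).
78 − 59 = 19, so the two pitches are 19 semitones apart, with F♯5 the higher.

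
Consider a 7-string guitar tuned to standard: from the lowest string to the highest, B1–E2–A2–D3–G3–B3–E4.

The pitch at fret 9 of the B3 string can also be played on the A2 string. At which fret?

B3 at fret 9 is B3 + 9 semitones = G♯4.
The open A2 string is 14 semitones below the open B3, so the same pitch on the A2 string lies at fret 9 + 14 = 23.

23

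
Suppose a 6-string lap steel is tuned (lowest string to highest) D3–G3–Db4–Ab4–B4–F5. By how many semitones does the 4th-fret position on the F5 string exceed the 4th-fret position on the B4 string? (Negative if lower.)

6 semitones

F5 at fret 4 → A5 (MIDI 81); B4 at fret 4 → Eb5 (MIDI 75).
81 − 75 = 6, so the two pitches are 6 semitones apart.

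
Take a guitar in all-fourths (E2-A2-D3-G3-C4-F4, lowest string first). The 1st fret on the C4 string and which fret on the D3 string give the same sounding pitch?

11

Fret 1 on C4 is MIDI 60 + 1 = 61 (C♯4). On the D3 string (open MIDI 50), that pitch is 61 − 50 = fret 11.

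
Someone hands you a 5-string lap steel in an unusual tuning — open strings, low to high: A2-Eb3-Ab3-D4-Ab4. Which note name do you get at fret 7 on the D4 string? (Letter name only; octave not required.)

The open D4 string plus 7 semitones: D–Eb–E–F–Gb–G–Ab–A.

A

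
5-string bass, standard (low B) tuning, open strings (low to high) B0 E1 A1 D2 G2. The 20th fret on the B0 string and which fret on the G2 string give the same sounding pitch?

0

Fret 20 on B0 is MIDI 23 + 20 = 43 (G2). On the G2 string (open MIDI 43), that pitch is 43 − 43 = fret 0.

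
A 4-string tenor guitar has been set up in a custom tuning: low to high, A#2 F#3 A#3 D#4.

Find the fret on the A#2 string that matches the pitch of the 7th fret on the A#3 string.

19

A#3 at fret 7 is A#3 + 7 semitones = F4.
The open A#2 string is 12 semitones below the open A#3, so the same pitch on the A#2 string lies at fret 7 + 12 = 19.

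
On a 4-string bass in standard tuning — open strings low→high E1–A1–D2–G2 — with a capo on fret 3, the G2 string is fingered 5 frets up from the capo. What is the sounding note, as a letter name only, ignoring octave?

The capo raises the open G2 by 3 semitones to A#2; fretting 5 more gives G2 + 3 + 5 = G2 + 8 semitones, landing on D#.

D#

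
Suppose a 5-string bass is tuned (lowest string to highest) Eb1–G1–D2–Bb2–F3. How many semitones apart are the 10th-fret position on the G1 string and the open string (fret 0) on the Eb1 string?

14 semitones

G1 at fret 10 → F2 (MIDI 41); Eb1 at fret 0 → Eb1 (MIDI 27).
41 − 27 = 14, so the two pitches are 14 semitones apart, with F2 the higher.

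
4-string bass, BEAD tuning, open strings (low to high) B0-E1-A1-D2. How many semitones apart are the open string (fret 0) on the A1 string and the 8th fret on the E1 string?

A1 at fret 0 → A1 (MIDI 33); E1 at fret 8 → C2 (MIDI 36).
33 − 36 = -3, so the two pitches are 3 semitones apart, with C2 the higher.

3 semitones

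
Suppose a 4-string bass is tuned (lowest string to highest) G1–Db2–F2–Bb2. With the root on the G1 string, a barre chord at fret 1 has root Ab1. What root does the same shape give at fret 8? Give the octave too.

Moving from fret 1 to fret 8 shifts the root by 7 semitones.
Ab1 up 7 semitones is Eb2.

Eb2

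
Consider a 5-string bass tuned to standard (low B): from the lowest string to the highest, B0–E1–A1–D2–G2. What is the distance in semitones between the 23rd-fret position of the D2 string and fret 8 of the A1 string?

20 semitones

D2 at fret 23 → C#4 (MIDI 61); A1 at fret 8 → F2 (MIDI 41).
61 − 41 = 20, so the two pitches are 20 semitones apart, with C#4 the higher.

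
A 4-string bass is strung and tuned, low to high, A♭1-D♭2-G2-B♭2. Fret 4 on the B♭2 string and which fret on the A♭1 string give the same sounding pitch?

B♭2 at fret 4 is B♭2 + 4 semitones = D3.
The open A♭1 string is 14 semitones below the open B♭2, so the same pitch on the A♭1 string lies at fret 4 + 14 = 18.

18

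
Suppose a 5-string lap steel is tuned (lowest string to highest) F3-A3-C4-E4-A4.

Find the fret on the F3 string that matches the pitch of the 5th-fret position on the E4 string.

16

E4 at fret 5 is E4 + 5 semitones = A4.
The open F3 string is 11 semitones below the open E4, so the same pitch on the F3 string lies at fret 5 + 11 = 16.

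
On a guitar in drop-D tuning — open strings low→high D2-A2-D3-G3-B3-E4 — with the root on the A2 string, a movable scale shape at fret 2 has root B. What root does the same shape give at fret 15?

C

Moving from fret 2 to fret 15 shifts the root by 13 semitones.
B up 13 semitones is C.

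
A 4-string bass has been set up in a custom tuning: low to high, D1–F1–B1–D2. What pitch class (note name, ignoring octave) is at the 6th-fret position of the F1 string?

B

F1 is MIDI 29. Adding 6 gives 35; 35 mod 12 = 11, i.e. B.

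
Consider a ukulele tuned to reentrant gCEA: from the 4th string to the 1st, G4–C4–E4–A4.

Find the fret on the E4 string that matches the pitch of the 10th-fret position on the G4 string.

13

G4 at fret 10 is G4 + 10 semitones = F5.
The open E4 string is 3 semitones below the open G4, so the same pitch on the E4 string lies at fret 10 + 3 = 13.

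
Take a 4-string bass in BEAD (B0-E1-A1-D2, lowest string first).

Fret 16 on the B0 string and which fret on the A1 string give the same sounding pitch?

Fret 16 on B0 is MIDI 23 + 16 = 39 (D#2). On the A1 string (open MIDI 33), that pitch is 39 − 33 = fret 6.

6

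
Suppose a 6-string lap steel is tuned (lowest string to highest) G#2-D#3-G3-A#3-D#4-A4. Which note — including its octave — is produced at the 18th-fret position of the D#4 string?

A5

Each fret is one semitone, so D#4 + 18 = A5.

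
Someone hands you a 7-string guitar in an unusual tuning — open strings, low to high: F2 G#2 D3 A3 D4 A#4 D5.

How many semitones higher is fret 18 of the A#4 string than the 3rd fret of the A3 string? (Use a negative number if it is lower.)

28 semitones

A#4 at fret 18 → E6 (MIDI 88); A3 at fret 3 → C4 (MIDI 60).
88 − 60 = 28, so the two pitches are 28 semitones apart.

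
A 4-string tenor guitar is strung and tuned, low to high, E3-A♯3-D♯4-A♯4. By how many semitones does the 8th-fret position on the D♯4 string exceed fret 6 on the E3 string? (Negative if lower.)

D♯4 at fret 8 → B4 (MIDI 71); E3 at fret 6 → A♯3 (MIDI 58).
71 − 58 = 13, so the two pitches are 13 semitones apart.

13 semitones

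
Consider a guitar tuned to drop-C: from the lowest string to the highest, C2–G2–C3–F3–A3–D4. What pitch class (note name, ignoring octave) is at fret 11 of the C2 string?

The open C2 string plus 11 semitones: C–C#–D–D#–…–A–A#–B.

B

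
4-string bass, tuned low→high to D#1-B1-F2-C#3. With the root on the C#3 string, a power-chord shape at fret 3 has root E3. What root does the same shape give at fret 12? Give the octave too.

Moving from fret 3 to fret 12 shifts the root by 9 semitones.
E3 up 9 semitones is C#4.

C#4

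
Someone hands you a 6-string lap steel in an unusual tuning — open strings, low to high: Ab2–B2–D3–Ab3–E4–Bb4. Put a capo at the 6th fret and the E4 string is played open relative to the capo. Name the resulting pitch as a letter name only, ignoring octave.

Bb

The capo raises the open E4 by 6 semitones to Bb4; fretting 0 more gives E4 + 6 + 0 = E4 + 6 semitones, landing on Bb.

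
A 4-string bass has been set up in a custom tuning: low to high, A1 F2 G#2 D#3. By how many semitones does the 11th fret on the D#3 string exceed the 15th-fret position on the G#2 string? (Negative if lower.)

3 semitones

D#3 at fret 11 → D4 (MIDI 62); G#2 at fret 15 → B3 (MIDI 59).
62 − 59 = 3, so the two pitches are 3 semitones apart.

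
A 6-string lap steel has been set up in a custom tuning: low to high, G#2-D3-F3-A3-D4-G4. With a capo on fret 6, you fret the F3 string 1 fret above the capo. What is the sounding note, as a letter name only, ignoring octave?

The capo raises the open F3 by 6 semitones to B3; fretting 1 more gives F3 + 6 + 1 = F3 + 7 semitones, landing on C.

C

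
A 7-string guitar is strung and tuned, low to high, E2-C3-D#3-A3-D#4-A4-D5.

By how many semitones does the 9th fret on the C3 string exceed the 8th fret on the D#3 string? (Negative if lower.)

C3 at fret 9 → A3 (MIDI 57); D#3 at fret 8 → B3 (MIDI 59).
57 − 59 = -2, so the two pitches are 2 semitones apart.

-2 semitones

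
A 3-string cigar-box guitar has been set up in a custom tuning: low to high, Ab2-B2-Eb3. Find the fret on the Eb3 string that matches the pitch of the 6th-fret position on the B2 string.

2

Fret 6 on B2 is MIDI 47 + 6 = 53 (F3). On the Eb3 string (open MIDI 51), that pitch is 53 − 51 = fret 2.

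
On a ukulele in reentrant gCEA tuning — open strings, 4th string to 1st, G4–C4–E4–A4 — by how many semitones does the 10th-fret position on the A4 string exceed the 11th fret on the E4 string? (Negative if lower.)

4 semitones

A4 at fret 10 → G5 (MIDI 79); E4 at fret 11 → D#5 (MIDI 75).
79 − 75 = 4, so the two pitches are 4 semitones apart.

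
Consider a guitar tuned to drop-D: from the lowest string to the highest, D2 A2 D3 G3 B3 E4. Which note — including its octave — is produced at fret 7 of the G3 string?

G3 is MIDI 55. Adding 7 gives 62, which is D4.

D4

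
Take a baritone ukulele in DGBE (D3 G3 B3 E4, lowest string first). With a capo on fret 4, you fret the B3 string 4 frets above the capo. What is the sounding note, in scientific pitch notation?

The capo raises the open B3 by 4 semitones to D#4; fretting 4 more gives B3 + 4 + 4 = B3 + 8 semitones = G4.

G4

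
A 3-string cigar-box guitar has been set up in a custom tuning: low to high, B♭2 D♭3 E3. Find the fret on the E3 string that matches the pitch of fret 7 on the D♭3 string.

4

Fret 7 on D♭3 is MIDI 49 + 7 = 56 (A♭3). On the E3 string (open MIDI 52), that pitch is 56 − 52 = fret 4.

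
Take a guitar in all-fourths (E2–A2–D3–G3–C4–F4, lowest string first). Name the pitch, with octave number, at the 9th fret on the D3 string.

B3

Each fret is one semitone, so D3 + 9 = B3.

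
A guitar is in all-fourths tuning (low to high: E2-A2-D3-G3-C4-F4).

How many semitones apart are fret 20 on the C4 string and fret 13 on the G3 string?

C4 at fret 20 → G#5 (MIDI 80); G3 at fret 13 → G#4 (MIDI 68).
80 − 68 = 12, so the two pitches are 12 semitones apart, with G#5 the higher.

12 semitones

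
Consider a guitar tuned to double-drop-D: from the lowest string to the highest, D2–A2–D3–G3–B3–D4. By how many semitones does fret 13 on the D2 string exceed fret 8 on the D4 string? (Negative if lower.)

-19 semitones

D2 at fret 13 → D#3 (MIDI 51); D4 at fret 8 → A#4 (MIDI 70).
51 − 70 = -19, so the two pitches are 19 semitones apart.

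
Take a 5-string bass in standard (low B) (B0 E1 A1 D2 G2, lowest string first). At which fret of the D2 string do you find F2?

3

F2 is 3 semitones above the open D2 (D–D#–E–F), so it sits at fret 3.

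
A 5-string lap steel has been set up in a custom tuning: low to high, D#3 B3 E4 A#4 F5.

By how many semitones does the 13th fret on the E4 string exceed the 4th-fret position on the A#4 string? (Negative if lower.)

E4 at fret 13 → F5 (MIDI 77); A#4 at fret 4 → D5 (MIDI 74).
77 − 74 = 3, so the two pitches are 3 semitones apart.

3 semitones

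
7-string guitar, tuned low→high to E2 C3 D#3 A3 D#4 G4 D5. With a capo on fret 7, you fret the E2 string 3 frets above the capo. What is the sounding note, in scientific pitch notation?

The capo raises the open E2 by 7 semitones to B2; fretting 3 more gives E2 + 7 + 3 = E2 + 10 semitones = D3.

D3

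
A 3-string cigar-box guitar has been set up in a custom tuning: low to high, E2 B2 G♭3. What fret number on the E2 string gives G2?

G2 is 3 semitones above the open E2 (E–F–Gb–G), so it sits at fret 3.

3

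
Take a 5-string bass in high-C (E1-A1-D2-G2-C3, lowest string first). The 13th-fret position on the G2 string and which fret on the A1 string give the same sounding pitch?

23

G2 at fret 13 is G2 + 13 semitones = G♯3.
The open A1 string is 10 semitones below the open G2, so the same pitch on the A1 string lies at fret 13 + 10 = 23.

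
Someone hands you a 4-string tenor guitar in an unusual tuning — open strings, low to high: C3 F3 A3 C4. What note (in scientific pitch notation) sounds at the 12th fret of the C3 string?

C4

C3 is MIDI 48. Adding 12 gives 60, which is C4.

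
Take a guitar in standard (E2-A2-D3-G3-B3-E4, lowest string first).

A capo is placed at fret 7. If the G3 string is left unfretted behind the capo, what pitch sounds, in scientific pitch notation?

D4

The capo raises the open G3 by 7 semitones to D4; fretting 0 more gives G3 + 7 + 0 = G3 + 7 semitones = D4.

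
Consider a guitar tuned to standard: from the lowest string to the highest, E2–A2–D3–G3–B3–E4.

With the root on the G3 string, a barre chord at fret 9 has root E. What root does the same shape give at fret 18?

Moving from fret 9 to fret 18 shifts the root by 9 semitones.
E up 9 semitones is C#.

C#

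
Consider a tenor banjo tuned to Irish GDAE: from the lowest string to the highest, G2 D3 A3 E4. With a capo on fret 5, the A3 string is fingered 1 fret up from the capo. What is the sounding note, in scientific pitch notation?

The capo raises the open A3 by 5 semitones to D4; fretting 1 more gives A3 + 5 + 1 = A3 + 6 semitones = D#4.
(Also written Eb.)

D#4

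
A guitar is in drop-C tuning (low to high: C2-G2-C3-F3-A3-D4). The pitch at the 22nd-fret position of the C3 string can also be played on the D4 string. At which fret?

C3 at fret 22 is C3 + 22 semitones = A♯4.
The open D4 string is 14 semitones above the open C3, so the same pitch on the D4 string lies at fret 22 − 14 = 8.

8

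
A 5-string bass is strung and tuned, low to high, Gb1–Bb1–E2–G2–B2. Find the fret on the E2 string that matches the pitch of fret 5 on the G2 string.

Fret 5 on G2 is MIDI 43 + 5 = 48 (C3). On the E2 string (open MIDI 40), that pitch is 48 − 40 = fret 8.

8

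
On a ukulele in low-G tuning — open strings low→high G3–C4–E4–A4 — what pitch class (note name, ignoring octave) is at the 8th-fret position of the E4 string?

Each fret is one semitone, so E4 + 8 = C.

C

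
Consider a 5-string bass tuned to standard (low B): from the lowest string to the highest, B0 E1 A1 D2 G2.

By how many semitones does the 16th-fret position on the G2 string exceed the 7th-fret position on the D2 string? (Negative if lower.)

G2 at fret 16 → B3 (MIDI 59); D2 at fret 7 → A2 (MIDI 45).
59 − 45 = 14, so the two pitches are 14 semitones apart.

14 semitones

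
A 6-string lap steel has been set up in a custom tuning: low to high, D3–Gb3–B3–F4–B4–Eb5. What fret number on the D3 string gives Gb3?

4

Gb3 is 4 semitones above the open D3 (D–Eb–E–F–Gb), so it sits at fret 4.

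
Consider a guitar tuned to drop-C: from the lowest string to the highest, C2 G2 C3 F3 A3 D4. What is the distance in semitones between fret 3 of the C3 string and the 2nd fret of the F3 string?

4 semitones

C3 at fret 3 → D♯3 (MIDI 51); F3 at fret 2 → G3 (MIDI 55).
51 − 55 = -4, so the two pitches are 4 semitones apart, with G3 the higher.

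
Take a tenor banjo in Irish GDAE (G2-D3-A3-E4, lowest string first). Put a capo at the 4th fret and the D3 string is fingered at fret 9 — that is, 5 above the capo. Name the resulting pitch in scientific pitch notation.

B3

The capo raises the open D3 by 4 semitones to F#3; fretting 5 more gives D3 + 4 + 5 = D3 + 9 semitones = B3.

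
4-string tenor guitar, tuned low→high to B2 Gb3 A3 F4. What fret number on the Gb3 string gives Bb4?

16

Bb4 is 16 semitones above the open Gb3 (Gb–G–Ab–A–…–Ab–A–Bb), so it sits at fret 16.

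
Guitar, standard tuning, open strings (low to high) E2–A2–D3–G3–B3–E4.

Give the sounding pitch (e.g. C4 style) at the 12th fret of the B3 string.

B3 is MIDI 59. Adding 12 gives 71, which is B4.

B4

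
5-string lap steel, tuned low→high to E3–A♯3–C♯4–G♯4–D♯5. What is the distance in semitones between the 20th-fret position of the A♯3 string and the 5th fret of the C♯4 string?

A♯3 at fret 20 → F♯5 (MIDI 78); C♯4 at fret 5 → F♯4 (MIDI 66).
78 − 66 = 12, so the two pitches are 12 semitones apart, with F♯5 the higher.

12 semitones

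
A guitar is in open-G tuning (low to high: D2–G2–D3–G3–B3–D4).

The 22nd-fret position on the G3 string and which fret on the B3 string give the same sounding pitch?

Fret 22 on G3 is MIDI 55 + 22 = 77 (F5). On the B3 string (open MIDI 59), that pitch is 77 − 59 = fret 18.

18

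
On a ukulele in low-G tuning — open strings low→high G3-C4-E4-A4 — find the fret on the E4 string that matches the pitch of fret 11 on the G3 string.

Fret 11 on G3 is MIDI 55 + 11 = 66 (F#4). On the E4 string (open MIDI 64), that pitch is 66 − 64 = fret 2.

2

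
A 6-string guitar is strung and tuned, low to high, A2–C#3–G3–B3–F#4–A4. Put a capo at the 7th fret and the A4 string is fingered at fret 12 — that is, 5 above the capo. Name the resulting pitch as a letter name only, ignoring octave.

The capo raises the open A4 by 7 semitones to E5; fretting 5 more gives A4 + 7 + 5 = A4 + 12 semitones, landing on A.

A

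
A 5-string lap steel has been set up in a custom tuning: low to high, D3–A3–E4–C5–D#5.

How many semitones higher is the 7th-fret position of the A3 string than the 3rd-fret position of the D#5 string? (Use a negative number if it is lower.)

-14 semitones

A3 at fret 7 → E4 (MIDI 64); D#5 at fret 3 → F#5 (MIDI 78).
64 − 78 = -14, so the two pitches are 14 semitones apart.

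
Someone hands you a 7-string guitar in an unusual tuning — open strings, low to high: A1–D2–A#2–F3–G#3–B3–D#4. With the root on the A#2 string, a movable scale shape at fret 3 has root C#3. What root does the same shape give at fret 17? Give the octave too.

Moving from fret 3 to fret 17 shifts the root by 14 semitones.
C#3 up 14 semitones is D#4.

D#4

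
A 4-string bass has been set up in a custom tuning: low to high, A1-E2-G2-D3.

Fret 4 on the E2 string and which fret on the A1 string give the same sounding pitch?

Fret 4 on E2 is MIDI 40 + 4 = 44 (Ab2). On the A1 string (open MIDI 33), that pitch is 44 − 33 = fret 11.

11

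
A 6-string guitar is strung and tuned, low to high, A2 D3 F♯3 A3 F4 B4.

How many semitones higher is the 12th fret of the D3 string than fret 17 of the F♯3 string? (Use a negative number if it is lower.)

-9 semitones

D3 at fret 12 → D4 (MIDI 62); F♯3 at fret 17 → B4 (MIDI 71).
62 − 71 = -9, so the two pitches are 9 semitones apart.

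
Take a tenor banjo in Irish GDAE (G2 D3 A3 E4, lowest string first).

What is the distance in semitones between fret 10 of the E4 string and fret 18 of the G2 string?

13 semitones

E4 at fret 10 → D5 (MIDI 74); G2 at fret 18 → C♯4 (MIDI 61).
74 − 61 = 13, so the two pitches are 13 semitones apart, with D5 the higher.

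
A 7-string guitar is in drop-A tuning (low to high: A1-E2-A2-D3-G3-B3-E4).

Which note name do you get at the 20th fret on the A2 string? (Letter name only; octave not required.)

F

Each fret is one semitone, so A2 + 20 = F.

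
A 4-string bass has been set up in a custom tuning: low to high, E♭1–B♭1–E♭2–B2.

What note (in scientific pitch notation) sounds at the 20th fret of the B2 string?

G4

B2 is MIDI 47. Adding 20 gives 67, which is G4.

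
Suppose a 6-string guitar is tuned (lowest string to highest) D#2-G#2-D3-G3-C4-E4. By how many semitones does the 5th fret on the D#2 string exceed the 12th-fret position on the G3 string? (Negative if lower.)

D#2 at fret 5 → G#2 (MIDI 44); G3 at fret 12 → G4 (MIDI 67).
44 − 67 = -23, so the two pitches are 23 semitones apart.

-23 semitones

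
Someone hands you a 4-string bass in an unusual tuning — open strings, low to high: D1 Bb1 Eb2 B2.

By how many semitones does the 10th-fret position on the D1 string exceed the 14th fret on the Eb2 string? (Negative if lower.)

-17 semitones

D1 at fret 10 → C2 (MIDI 36); Eb2 at fret 14 → F3 (MIDI 53).
36 − 53 = -17, so the two pitches are 17 semitones apart.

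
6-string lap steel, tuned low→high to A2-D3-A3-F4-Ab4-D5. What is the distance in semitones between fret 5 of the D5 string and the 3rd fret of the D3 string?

D5 at fret 5 → G5 (MIDI 79); D3 at fret 3 → F3 (MIDI 53).
79 − 53 = 26, so the two pitches are 26 semitones apart, with G5 the higher.

26 semitones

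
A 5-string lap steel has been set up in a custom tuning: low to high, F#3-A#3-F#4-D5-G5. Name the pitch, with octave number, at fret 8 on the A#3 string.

Each fret is one semitone, so A#3 + 8 = F#4.
(Equivalently spelled Gb4.)

F#4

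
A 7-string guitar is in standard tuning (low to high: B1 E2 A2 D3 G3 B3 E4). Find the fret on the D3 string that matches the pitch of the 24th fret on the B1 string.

B1 at fret 24 is B1 + 24 semitones = B3.
The open D3 string is 15 semitones above the open B1, so the same pitch on the D3 string lies at fret 24 − 15 = 9.

9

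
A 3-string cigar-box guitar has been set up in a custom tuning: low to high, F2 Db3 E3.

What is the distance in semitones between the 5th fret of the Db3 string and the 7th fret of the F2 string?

Db3 at fret 5 → Gb3 (MIDI 54); F2 at fret 7 → C3 (MIDI 48).
54 − 48 = 6, so the two pitches are 6 semitones apart, with Gb3 the higher.

6 semitones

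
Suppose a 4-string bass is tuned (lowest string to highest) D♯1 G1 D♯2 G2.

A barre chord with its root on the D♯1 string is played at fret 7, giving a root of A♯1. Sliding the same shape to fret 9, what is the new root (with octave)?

Moving from fret 7 to fret 9 shifts the root by 2 semitones.
A♯1 up 2 semitones is C2.

C2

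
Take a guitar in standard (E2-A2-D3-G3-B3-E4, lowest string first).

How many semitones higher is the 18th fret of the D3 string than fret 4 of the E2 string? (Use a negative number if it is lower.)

D3 at fret 18 → G#4 (MIDI 68); E2 at fret 4 → G#2 (MIDI 44).
68 − 44 = 24, so the two pitches are 24 semitones apart.

24 semitones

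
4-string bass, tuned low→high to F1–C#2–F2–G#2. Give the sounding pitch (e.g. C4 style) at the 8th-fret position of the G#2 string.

The open G#2 string plus 8 semitones: G#–A–A#–B–C–C#–D–D#–E.
The walk passes from B into C once, so the octave number goes from 2 to 3.

E3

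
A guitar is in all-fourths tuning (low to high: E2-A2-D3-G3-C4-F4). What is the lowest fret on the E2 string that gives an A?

From E2, count semitones up the chromatic scale until reaching A: E–F–F#–G–G#–A — 5 steps.

5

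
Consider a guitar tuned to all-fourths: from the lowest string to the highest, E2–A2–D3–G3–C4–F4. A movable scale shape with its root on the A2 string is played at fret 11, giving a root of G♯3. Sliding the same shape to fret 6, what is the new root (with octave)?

Moving from fret 11 to fret 6 shifts the root by -5 semitones.
G♯3 down 5 semitones is D♯3.

D♯3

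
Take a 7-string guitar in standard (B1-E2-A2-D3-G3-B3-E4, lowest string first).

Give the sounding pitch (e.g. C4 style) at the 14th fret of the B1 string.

C#3

B1 is MIDI 35. Adding 14 gives 49, which is C#3.
(Equivalently spelled Db3.)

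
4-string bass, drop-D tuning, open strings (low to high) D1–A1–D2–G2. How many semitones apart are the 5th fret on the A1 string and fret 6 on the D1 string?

A1 at fret 5 → D2 (MIDI 38); D1 at fret 6 → G#1 (MIDI 32).
38 − 32 = 6, so the two pitches are 6 semitones apart, with D2 the higher.

6 semitones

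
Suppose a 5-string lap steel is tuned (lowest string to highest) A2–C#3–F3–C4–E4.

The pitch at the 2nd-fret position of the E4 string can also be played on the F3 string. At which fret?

13

Fret 2 on E4 is MIDI 64 + 2 = 66 (F#4). On the F3 string (open MIDI 53), that pitch is 66 − 53 = fret 13.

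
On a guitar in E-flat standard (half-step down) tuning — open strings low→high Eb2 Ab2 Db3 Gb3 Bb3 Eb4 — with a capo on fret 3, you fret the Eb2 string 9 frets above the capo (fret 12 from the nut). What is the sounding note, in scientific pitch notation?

Eb3

The capo raises the open Eb2 by 3 semitones to Gb2; fretting 9 more gives Eb2 + 3 + 9 = Eb2 + 12 semitones = Eb3.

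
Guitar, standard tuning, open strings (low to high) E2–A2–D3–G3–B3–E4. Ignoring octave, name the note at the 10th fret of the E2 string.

D

E2 is MIDI 40. Adding 10 gives 50; 50 mod 12 = 2, i.e. D.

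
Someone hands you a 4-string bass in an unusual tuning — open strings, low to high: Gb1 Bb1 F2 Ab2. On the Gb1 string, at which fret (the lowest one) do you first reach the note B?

5

From Gb1, count semitones up the chromatic scale until reaching B: Gb–G–Ab–A–Bb–B — 5 steps.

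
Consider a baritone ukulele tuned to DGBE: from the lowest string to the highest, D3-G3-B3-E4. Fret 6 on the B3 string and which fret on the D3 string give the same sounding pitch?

15

B3 at fret 6 is B3 + 6 semitones = F4.
The open D3 string is 9 semitones below the open B3, so the same pitch on the D3 string lies at fret 6 + 9 = 15.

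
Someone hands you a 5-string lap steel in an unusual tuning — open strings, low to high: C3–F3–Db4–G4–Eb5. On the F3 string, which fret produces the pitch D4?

9

D4 is 9 semitones above the open F3 (F–Gb–G–Ab–A–Bb–B–C–Db–D), so it sits at fret 9.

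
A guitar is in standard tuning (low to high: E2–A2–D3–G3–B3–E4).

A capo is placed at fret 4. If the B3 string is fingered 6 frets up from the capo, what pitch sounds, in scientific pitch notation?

The capo raises the open B3 by 4 semitones to D#4; fretting 6 more gives B3 + 4 + 6 = B3 + 10 semitones = A4.

A4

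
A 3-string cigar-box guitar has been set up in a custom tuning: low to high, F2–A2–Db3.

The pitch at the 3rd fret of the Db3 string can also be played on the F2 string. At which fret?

Fret 3 on Db3 is MIDI 49 + 3 = 52 (E3). On the F2 string (open MIDI 41), that pitch is 52 − 41 = fret 11.

11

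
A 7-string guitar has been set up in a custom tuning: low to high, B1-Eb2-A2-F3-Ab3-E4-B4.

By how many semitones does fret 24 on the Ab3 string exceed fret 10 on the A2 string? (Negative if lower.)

Ab3 at fret 24 → Ab5 (MIDI 80); A2 at fret 10 → G3 (MIDI 55).
80 − 55 = 25, so the two pitches are 25 semitones apart.

25 semitones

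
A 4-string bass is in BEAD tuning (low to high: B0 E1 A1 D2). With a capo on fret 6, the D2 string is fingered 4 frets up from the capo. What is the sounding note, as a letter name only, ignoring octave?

C

The capo raises the open D2 by 6 semitones to G♯2; fretting 4 more gives D2 + 6 + 4 = D2 + 10 semitones, landing on C.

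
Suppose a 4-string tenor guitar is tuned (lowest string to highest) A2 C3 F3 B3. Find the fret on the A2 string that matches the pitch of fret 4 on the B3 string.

B3 at fret 4 is B3 + 4 semitones = D#4.
The open A2 string is 14 semitones below the open B3, so the same pitch on the A2 string lies at fret 4 + 14 = 18.

18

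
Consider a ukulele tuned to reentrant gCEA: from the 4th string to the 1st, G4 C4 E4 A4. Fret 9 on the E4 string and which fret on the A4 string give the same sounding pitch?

4

E4 at fret 9 is E4 + 9 semitones = C#5.
The open A4 string is 5 semitones above the open E4, so the same pitch on the A4 string lies at fret 9 − 5 = 4.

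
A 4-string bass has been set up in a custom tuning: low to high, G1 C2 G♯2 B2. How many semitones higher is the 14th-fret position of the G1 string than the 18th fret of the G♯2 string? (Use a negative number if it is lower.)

-17 semitones

G1 at fret 14 → A2 (MIDI 45); G♯2 at fret 18 → D4 (MIDI 62).
45 − 62 = -17, so the two pitches are 17 semitones apart.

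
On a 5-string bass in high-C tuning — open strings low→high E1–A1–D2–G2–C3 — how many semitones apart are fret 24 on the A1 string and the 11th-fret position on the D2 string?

A1 at fret 24 → A3 (MIDI 57); D2 at fret 11 → C#3 (MIDI 49).
57 − 49 = 8, so the two pitches are 8 semitones apart, with A3 the higher.

8 semitones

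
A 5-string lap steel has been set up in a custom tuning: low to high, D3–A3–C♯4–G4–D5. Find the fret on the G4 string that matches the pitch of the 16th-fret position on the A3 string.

6

Fret 16 on A3 is MIDI 57 + 16 = 73 (C♯5). On the G4 string (open MIDI 67), that pitch is 73 − 67 = fret 6.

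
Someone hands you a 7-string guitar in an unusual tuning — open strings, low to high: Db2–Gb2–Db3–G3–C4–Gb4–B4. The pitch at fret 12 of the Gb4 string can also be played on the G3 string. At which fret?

23

Gb4 at fret 12 is Gb4 + 12 semitones = Gb5.
The open G3 string is 11 semitones below the open Gb4, so the same pitch on the G3 string lies at fret 12 + 11 = 23.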